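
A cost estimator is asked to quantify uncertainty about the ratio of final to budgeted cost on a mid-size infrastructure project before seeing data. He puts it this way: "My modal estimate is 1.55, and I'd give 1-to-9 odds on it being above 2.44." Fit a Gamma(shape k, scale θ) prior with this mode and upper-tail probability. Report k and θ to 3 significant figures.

Gamma(k,θ) with k>1 has mode (k−1)θ, so θ = 1.55/(k−1).
Need P(X < 2.44) = 0.9 with θ tied to k this way. Start at k = 2, θ = 1.55: P(X<2.44) ≈ 0.467.
Too low — raise k to concentrate. Iterating converges to k ≈ 10.1.
Then θ = 1.55/(10.1−1) ≈ 0.17.

k ≈ 10.1, θ ≈ 0.17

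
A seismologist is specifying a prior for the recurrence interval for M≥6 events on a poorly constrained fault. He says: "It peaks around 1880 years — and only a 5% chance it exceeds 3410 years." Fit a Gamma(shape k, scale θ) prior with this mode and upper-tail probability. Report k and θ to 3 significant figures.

Gamma(k,θ) with k>1 has mode (k−1)θ, so θ = 1880/(k−1).
Need P(X < 3410) = 0.95 with θ tied to k this way. Start at k = 2, θ = 1880: P(X<3410) ≈ 0.541.
Too low — raise k to concentrate. Iterating converges to k ≈ 8.86.
Then θ = 1880/(8.86−1) ≈ 239.

k ≈ 8.86, θ ≈ 239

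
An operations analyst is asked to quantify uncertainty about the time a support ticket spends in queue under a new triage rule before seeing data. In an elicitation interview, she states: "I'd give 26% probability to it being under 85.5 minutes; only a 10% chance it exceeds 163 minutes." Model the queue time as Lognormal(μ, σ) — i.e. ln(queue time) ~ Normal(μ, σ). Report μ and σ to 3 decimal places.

If T ~ Lognormal(μ,σ) then ln T ~ Normal(μ,σ), so the p-quantile of ln T is μ + z_p·σ.
ln(85.5) = 4.449 and ln(163) = 5.094; z_{0.26} = -0.6433, z_{0.9} = 1.282.
σ = (5.094 − 4.449)/(1.282 − (-0.6433)) = 0.335.
μ = 4.449 − (-0.6433)·0.335 = 4.664.

μ ≈ 4.664, σ ≈ 0.335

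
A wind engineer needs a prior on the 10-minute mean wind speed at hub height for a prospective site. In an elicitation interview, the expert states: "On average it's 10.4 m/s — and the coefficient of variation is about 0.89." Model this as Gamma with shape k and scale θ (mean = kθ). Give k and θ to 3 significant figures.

k ≈ 1.26, θ ≈ 8.24

For Gamma(k, scale θ): mean = kθ, variance = kθ², so CV = 1/√k.
CV = 0.89, hence k = 1/CV² = 1.26.
Then θ = mean/k = 10.4/1.26 = 8.24.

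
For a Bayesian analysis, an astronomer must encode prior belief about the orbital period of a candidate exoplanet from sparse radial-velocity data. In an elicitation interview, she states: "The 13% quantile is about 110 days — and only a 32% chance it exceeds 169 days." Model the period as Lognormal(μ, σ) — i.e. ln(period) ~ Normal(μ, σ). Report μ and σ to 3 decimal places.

μ ≈ 5.004, σ ≈ 0.269

If T ~ Lognormal(μ,σ) then ln T ~ Normal(μ,σ), so the p-quantile of ln T is μ + z_p·σ.
ln(110) = 4.7 and ln(169) = 5.13; z_{0.13} = -1.126, z_{0.68} = 0.4677.
σ = (5.13 − 4.7)/(0.4677 − (-1.126)) = 0.269.
μ = 4.7 − (-1.126)·0.269 = 5.004.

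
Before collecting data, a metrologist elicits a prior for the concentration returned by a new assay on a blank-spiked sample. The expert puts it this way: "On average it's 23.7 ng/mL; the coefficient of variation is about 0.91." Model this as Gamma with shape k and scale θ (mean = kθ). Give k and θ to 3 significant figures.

k ≈ 1.21, θ ≈ 19.6

For Gamma(k, scale θ): mean = kθ, variance = kθ², so CV = 1/√k.
CV = 0.91, hence k = 1/CV² = 1.21.
Then θ = mean/k = 23.7/1.21 = 19.6.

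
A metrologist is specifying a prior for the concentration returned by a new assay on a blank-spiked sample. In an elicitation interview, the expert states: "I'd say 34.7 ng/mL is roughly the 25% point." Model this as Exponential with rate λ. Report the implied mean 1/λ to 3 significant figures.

P(T < 34.7) = 1 − e^(−λ·34.7) = 0.25, so λ = −ln(1−0.25)/34.7 = −ln(0.75)/34.7 = 0.00829.
Mean = 1/λ = 121 ng/mL.

mean ≈ 121 ng/mL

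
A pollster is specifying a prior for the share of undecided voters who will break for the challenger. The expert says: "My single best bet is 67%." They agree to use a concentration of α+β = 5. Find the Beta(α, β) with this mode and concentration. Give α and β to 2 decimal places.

For α,β > 1 the Beta mode is (α−1)/(α+β−2). With α+β = 5, the mode is (α−1)/3.
Set (α−1)/3 = 0.67 → α = 1 + 0.67·3 = 3.01.
β = 5 − α = 1.99.

α = 3.01, β = 1.99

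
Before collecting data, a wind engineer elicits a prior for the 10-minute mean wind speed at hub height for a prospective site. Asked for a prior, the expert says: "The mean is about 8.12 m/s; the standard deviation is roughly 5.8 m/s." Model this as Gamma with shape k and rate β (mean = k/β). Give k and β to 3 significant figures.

k ≈ 1.96, β ≈ 0.241

For Gamma(k, rate β): mean = k/β, variance = k/β², so CV = 1/√k.
CV = SD/mean = 5.8/8.12 = 0.7143, hence k = 1/CV² = 1.96.
Then β = k/mean = 1.96/8.12 = 0.241.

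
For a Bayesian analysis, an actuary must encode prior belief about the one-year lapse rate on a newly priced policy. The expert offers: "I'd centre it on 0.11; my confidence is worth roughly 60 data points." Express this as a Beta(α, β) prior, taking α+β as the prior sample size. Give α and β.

α = 6.6, β = 53.4

Under the effective-sample-size interpretation, Beta(α, β) has prior mean α/(α+β) and prior sample size α+β.
So α+β = 60 and α/(α+β) = 0.11, giving α = 0.11·60 = 6.6 and β = 60 − 6.6 = 53.4.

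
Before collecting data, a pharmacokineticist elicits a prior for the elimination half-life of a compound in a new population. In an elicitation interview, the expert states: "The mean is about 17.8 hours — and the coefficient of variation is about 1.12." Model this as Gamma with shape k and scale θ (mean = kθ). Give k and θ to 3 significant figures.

For Gamma(k, scale θ): mean = kθ, variance = kθ², so CV = 1/√k.
CV = 1.12, hence k = 1/CV² = 0.797.
Then θ = mean/k = 17.8/0.797 = 22.3.

k ≈ 0.797, θ ≈ 22.3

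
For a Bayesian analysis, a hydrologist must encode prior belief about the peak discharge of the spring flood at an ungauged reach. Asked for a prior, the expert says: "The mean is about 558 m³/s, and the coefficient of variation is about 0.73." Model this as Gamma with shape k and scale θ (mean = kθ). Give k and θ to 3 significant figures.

For Gamma(k, scale θ): mean = kθ, variance = kθ², so CV = 1/√k.
CV = 0.73, hence k = 1/CV² = 1.88.
Then θ = mean/k = 558/1.88 = 297.

k ≈ 1.88, θ ≈ 297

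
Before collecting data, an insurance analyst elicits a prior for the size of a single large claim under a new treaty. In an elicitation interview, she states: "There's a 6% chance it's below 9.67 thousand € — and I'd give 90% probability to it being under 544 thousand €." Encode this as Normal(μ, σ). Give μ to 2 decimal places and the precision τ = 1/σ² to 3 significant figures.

μ = 302.57, τ = 2.82e-05

For Normal(μ,σ), the p-quantile is μ + z_p·σ. Here z_{0.06} = -1.555, z_{0.9} = 1.282.
So 9.67 = μ − 1.555σ and 544 = μ + 1.282σ.
Subtracting: σ = (544 − 9.67)/(1.282 − (-1.555)) = 188.39.
Then μ = 9.67 − (-1.555)·188.39 = 302.57.
Precision τ = 1/σ² = 1/188.4² = 2.82e-05.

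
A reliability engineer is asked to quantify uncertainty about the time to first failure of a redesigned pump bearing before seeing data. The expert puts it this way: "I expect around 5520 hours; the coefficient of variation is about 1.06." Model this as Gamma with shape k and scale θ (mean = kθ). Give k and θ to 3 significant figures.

k ≈ 0.89, θ ≈ 6200

For Gamma(k, scale θ): mean = kθ, variance = kθ², so CV = 1/√k.
CV = 1.06, hence k = 1/CV² = 0.89.
Then θ = mean/k = 5520/0.89 = 6200.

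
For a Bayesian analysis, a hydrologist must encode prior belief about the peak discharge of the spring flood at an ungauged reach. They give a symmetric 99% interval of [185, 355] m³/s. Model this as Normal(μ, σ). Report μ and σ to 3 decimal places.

μ = 270.000, σ = 32.999

A symmetric 99% interval runs μ ± z·σ with z = 2.576.
Half-width = 85, so σ = 85/2.576 = 32.999.
μ is the interval midpoint, 270.000.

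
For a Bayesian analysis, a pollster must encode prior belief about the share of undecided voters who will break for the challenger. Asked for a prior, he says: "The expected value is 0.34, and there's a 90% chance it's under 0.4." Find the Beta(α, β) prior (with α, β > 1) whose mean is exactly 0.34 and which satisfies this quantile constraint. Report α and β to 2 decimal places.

With mean 0.34 fixed, write α = 0.34s, β = 0.66s where s = α+β.
Need P(θ < 0.4) = 0.9 under Beta(0.34s, 0.66s). Normal approximation: (q−m)/√(m(1−m)/s) ≈ z_{0.9} = 1.28, so s ≈ 0.34·0.66·(1.28)²/(0.4−0.34)² = 102.4.
At s = 102.4: P(θ<0.4) ≈ 0.898. Adjusting to match 0.9 gives s ≈ 104.23.
So α = 0.34·104.23 ≈ 35.44, β = 0.66·104.23 ≈ 68.79.

α ≈ 35.44, β ≈ 68.79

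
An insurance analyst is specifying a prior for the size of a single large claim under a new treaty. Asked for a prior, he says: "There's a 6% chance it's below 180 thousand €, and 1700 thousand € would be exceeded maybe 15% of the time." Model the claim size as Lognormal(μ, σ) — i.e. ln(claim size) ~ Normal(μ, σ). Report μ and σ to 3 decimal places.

μ ≈ 6.540, σ ≈ 0.867

If T ~ Lognormal(μ,σ) then ln T ~ Normal(μ,σ), so the p-quantile of ln T is μ + z_p·σ.
ln(180) = 5.193 and ln(1700) = 7.438; z_{0.06} = -1.555, z_{0.85} = 1.036.
σ = (7.438 − 5.193)/(1.036 − (-1.555)) = 0.867.
μ = 5.193 − (-1.555)·0.867 = 6.540.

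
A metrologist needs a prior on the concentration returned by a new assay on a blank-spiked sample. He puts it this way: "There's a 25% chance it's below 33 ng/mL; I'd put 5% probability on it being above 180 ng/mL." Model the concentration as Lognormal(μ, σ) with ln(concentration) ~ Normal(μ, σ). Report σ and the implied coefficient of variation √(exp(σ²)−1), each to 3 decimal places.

If T ~ Lognormal(μ,σ) then ln T ~ Normal(μ,σ), so the p-quantile of ln T is μ + z_p·σ.
ln(33) = 3.497 and ln(180) = 5.193; z_{0.25} = -0.6745, z_{0.95} = 1.645.
σ = (5.193 − 3.497)/(1.645 − (-0.6745)) = 0.731.
μ = 3.497 − (-0.6745)·0.731 = 3.990.
CV = √(exp(σ²)−1) = √(exp(0.5350)−1) = 0.841.

σ ≈ 0.731, CV ≈ 0.841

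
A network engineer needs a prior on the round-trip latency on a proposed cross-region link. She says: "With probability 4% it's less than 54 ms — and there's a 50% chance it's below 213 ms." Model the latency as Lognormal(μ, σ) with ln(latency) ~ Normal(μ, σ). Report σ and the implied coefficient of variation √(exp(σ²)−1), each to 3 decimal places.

σ ≈ 0.784, CV ≈ 0.921

If T ~ Lognormal(μ,σ) then ln T ~ Normal(μ,σ), so the p-quantile of ln T is μ + z_p·σ.
ln(54) = 3.989 and ln(213) = 5.361; z_{0.04} = -1.751, z_{0.5} = 0.
σ = (5.361 − 3.989)/(0 − (-1.751)) = 0.784.
μ = 3.989 − (-1.751)·0.784 = 5.361.
CV = √(exp(σ²)−1) = √(exp(0.6145)−1) = 0.921.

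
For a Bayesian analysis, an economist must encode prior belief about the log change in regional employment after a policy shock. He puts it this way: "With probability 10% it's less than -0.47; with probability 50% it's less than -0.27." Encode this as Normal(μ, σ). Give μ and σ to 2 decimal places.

μ = -0.27, σ = 0.16

The p-quantile of Normal(μ,σ) is μ + z_p·σ, with z_{0.1} = -1.282 and z_{0.5} = 0.
Eliminate σ: μ = (z₂·x₁ − z₁·x₂)/(z₂ − z₁) = (0·-0.47 − (-1.282)·-0.27)/1.282 = -0.27.
Then σ = (x₂ − x₁)/(z₂ − z₁) = (-0.27 − -0.47)/1.282 = 0.16.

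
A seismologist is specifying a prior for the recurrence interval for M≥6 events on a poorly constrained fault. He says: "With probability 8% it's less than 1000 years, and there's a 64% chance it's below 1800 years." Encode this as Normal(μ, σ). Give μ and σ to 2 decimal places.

The p-quantile of Normal(μ,σ) is μ + z_p·σ, with z_{0.08} = -1.405 and z_{0.64} = 0.3585.
Eliminate σ: μ = (z₂·x₁ − z₁·x₂)/(z₂ − z₁) = (0.3585·1000 − (-1.405)·1800)/1.764 = 1637.39.
Then σ = (x₂ − x₁)/(z₂ − z₁) = (1800 − 1000)/1.764 = 453.64.

μ = 1637.39, σ = 453.64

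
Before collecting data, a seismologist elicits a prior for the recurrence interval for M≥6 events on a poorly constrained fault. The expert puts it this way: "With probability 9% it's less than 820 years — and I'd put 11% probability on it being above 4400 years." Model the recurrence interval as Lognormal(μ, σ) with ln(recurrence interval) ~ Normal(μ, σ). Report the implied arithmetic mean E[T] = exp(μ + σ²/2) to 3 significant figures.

If T ~ Lognormal(μ,σ) then ln T ~ Normal(μ,σ), so the p-quantile of ln T is μ + z_p·σ.
ln(820) = 6.709 and ln(4400) = 8.389; z_{0.09} = -1.341, z_{0.89} = 1.227.
σ = (8.389 − 6.709)/(1.227 − (-1.341)) = 0.654.
μ = 6.709 − (-1.341)·0.654 = 7.587.
E[T] = exp(μ + σ²/2) = exp(7.587 + 0.2141) = 2440 years.

E[T] ≈ 2440 years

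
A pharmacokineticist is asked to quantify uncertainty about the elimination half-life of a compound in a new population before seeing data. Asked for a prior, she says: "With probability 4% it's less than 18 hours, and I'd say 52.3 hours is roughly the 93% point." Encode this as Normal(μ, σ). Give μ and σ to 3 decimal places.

The p-quantile of Normal(μ,σ) is μ + z_p·σ, with z_{0.04} = -1.751 and z_{0.93} = 1.476.
Eliminate σ: μ = (z₂·x₁ − z₁·x₂)/(z₂ − z₁) = (1.476·18 − (-1.751)·52.3)/3.226 = 36.611.
Then σ = (x₂ − x₁)/(z₂ − z₁) = (52.3 − 18)/3.226 = 10.631.

μ = 36.611, σ = 10.631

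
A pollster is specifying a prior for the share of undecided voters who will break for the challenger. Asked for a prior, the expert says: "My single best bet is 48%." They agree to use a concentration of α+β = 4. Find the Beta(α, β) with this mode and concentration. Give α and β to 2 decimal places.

For α,β > 1 the Beta mode is (α−1)/(α+β−2). With α+β = 4, the mode is (α−1)/2.
Set (α−1)/2 = 0.48 → α = 1 + 0.48·2 = 1.96.
β = 4 − α = 2.04.

α = 1.96, β = 2.04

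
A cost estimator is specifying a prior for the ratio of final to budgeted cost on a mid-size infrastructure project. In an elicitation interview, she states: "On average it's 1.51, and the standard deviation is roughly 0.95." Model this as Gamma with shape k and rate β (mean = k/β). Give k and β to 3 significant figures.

For Gamma(k, rate β): mean = k/β, variance = k/β², so CV = 1/√k.
CV = SD/mean = 0.95/1.51 = 0.6291, hence k = 1/CV² = 2.53.
Then β = k/mean = 2.53/1.51 = 1.67.

k ≈ 2.53, β ≈ 1.67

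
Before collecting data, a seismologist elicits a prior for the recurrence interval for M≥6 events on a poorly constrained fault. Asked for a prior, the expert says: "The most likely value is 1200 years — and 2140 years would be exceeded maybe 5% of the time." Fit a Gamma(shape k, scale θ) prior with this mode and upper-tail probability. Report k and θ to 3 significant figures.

k ≈ 9.33, θ ≈ 144

Gamma(k,θ) with k>1 has mode (k−1)θ, so θ = 1200/(k−1).
Need P(X < 2140) = 0.95 with θ tied to k this way. Start at k = 2, θ = 1200: P(X<2140) ≈ 0.532.
Too low — raise k to concentrate. Iterating converges to k ≈ 9.33.
Then θ = 1200/(9.33−1) ≈ 144.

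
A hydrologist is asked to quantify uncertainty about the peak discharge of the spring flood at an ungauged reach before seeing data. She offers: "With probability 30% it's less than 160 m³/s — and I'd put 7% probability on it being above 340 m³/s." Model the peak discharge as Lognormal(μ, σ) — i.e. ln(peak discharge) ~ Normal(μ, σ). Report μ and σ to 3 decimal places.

If T ~ Lognormal(μ,σ) then ln T ~ Normal(μ,σ), so the p-quantile of ln T is μ + z_p·σ.
ln(160) = 5.075 and ln(340) = 5.829; z_{0.3} = -0.5244, z_{0.93} = 1.476.
σ = (5.829 − 5.075)/(1.476 − (-0.5244)) = 0.377.
μ = 5.075 − (-0.5244)·0.377 = 5.273.

μ ≈ 5.273, σ ≈ 0.377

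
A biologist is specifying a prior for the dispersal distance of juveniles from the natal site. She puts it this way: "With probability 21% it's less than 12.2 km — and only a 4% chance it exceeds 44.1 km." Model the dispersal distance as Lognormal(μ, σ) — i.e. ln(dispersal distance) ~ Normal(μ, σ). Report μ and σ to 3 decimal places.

μ ≈ 2.907, σ ≈ 0.503

If T ~ Lognormal(μ,σ) then ln T ~ Normal(μ,σ), so the p-quantile of ln T is μ + z_p·σ.
ln(12.2) = 2.501 and ln(44.1) = 3.786; z_{0.21} = -0.8064, z_{0.96} = 1.751.
σ = (3.786 − 2.501)/(1.751 − (-0.8064)) = 0.503.
μ = 2.501 − (-0.8064)·0.503 = 2.907.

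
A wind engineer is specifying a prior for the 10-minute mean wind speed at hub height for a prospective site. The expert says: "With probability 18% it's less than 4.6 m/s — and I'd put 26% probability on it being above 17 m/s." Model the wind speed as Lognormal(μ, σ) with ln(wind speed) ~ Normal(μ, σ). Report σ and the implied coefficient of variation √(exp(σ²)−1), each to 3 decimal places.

If T ~ Lognormal(μ,σ) then ln T ~ Normal(μ,σ), so the p-quantile of ln T is μ + z_p·σ.
ln(4.6) = 1.526 and ln(17) = 2.833; z_{0.18} = -0.9154, z_{0.74} = 0.6433.
σ = (2.833 − 1.526)/(0.6433 − (-0.9154)) = 0.839.
μ = 1.526 − (-0.9154)·0.839 = 2.294.
CV = √(exp(σ²)−1) = √(exp(0.7033)−1) = 1.010.

σ ≈ 0.839, CV ≈ 1.010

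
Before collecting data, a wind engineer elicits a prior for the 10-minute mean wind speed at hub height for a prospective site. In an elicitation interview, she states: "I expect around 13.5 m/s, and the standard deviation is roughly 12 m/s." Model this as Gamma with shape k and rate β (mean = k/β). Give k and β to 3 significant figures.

For Gamma(k, rate β): mean = k/β, variance = k/β², so CV = 1/√k.
CV = SD/mean = 12/13.5 = 0.8889, hence k = 1/CV² = 1.27.
Then β = k/mean = 1.27/13.5 = 0.0938.

k ≈ 1.27, β ≈ 0.0938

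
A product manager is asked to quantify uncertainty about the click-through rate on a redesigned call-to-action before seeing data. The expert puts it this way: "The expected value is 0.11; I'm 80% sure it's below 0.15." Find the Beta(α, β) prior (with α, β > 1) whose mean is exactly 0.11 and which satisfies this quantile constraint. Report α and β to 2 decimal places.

α ≈ 4.10, β ≈ 33.18

With mean 0.11 fixed, write α = 0.11s, β = 0.89s where s = α+β.
Need P(θ < 0.15) = 0.8 under Beta(0.11s, 0.89s). Normal approximation: (q−m)/√(m(1−m)/s) ≈ z_{0.8} = 0.842, so s ≈ 0.11·0.89·(0.842)²/(0.15−0.11)² = 43.3.
At s = 43.3: P(θ<0.15) ≈ 0.813. Adjusting to match 0.8 gives s ≈ 37.28.
So α = 0.11·37.28 ≈ 4.10, β = 0.89·37.28 ≈ 33.18.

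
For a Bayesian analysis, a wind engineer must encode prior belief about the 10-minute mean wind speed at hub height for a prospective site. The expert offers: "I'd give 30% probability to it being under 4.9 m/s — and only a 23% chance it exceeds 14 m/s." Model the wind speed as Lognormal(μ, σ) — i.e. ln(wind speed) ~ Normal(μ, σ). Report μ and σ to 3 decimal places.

If T ~ Lognormal(μ,σ) then ln T ~ Normal(μ,σ), so the p-quantile of ln T is μ + z_p·σ.
ln(4.9) = 1.589 and ln(14) = 2.639; z_{0.3} = -0.5244, z_{0.77} = 0.7388.
σ = (2.639 − 1.589)/(0.7388 − (-0.5244)) = 0.831.
μ = 1.589 − (-0.5244)·0.831 = 2.025.

μ ≈ 2.025, σ ≈ 0.831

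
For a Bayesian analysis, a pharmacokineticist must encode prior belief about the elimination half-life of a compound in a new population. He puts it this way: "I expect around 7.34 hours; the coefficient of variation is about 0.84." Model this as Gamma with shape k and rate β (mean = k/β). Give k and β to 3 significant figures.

For Gamma(k, rate β): mean = k/β, variance = k/β², so CV = 1/√k.
CV = 0.84, hence k = 1/CV² = 1.42.
Then β = k/mean = 1.42/7.34 = 0.193.

k ≈ 1.42, β ≈ 0.193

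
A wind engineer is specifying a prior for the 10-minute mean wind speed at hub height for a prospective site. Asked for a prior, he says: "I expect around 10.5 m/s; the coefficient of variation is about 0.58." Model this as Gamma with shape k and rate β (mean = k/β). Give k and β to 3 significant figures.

For Gamma(k, rate β): mean = k/β, variance = k/β², so CV = 1/√k.
CV = 0.58, hence k = 1/CV² = 2.97.
Then β = k/mean = 2.97/10.5 = 0.283.

k ≈ 2.97, β ≈ 0.283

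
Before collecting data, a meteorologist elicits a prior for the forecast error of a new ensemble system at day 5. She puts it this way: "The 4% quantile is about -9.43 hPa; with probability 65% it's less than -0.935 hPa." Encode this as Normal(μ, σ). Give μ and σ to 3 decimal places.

μ = -2.467, σ = 3.977

For Normal(μ,σ), the p-quantile is μ + z_p·σ. Here z_{0.04} = -1.751, z_{0.65} = 0.3853.
So -9.43 = μ − 1.751σ and -0.935 = μ + 0.3853σ.
Subtracting: σ = (-0.935 − -9.43)/(0.3853 − (-1.751)) = 3.977.
Then μ = -9.43 − (-1.751)·3.977 = -2.467.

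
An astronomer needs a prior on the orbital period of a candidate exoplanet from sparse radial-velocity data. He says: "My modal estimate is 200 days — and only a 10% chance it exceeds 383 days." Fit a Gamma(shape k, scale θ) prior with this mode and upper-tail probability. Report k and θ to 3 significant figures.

Gamma(k,θ) with k>1 has mode (k−1)θ, so θ = 200/(k−1).
Need P(X < 383) = 0.9 with θ tied to k this way. Start at k = 2, θ = 200: P(X<383) ≈ 0.570.
Too low — raise k to concentrate. Iterating converges to k ≈ 5.53.
Then θ = 200/(5.53−1) ≈ 44.1.

k ≈ 5.53, θ ≈ 44.1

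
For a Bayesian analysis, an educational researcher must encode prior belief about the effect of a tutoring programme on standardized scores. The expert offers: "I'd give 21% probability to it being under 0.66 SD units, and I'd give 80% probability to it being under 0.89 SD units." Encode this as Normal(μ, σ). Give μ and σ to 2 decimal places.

The p-quantile of Normal(μ,σ) is μ + z_p·σ, with z_{0.21} = -0.8064 and z_{0.8} = 0.8416.
Eliminate σ: μ = (z₂·x₁ − z₁·x₂)/(z₂ − z₁) = (0.8416·0.66 − (-0.8064)·0.89)/1.648 = 0.77.
Then σ = (x₂ − x₁)/(z₂ − z₁) = (0.89 − 0.66)/1.648 = 0.14.

μ = 0.77, σ = 0.14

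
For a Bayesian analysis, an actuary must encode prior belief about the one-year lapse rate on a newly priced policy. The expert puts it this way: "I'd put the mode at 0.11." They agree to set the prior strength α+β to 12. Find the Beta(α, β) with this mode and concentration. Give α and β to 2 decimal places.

α = 2.10, β = 9.90

For α,β > 1 the Beta mode is (α−1)/(α+β−2). With α+β = 12, the mode is (α−1)/10.
Set (α−1)/10 = 0.11 → α = 1 + 0.11·10 = 2.10.
β = 12 − α = 9.90.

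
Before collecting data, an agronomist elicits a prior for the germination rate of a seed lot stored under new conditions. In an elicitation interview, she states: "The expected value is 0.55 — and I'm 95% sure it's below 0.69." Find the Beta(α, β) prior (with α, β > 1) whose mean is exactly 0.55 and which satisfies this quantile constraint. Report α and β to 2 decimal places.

With mean 0.55 fixed, write α = 0.55s, β = 0.45s where s = α+β.
Need P(θ < 0.69) = 0.95 under Beta(0.55s, 0.45s). Normal approximation: (q−m)/√(m(1−m)/s) ≈ z_{0.95} = 1.64, so s ≈ 0.55·0.45·(1.64)²/(0.69−0.55)² = 34.2.
At s = 34.2: P(θ<0.69) ≈ 0.954. Adjusting to match 0.95 gives s ≈ 32.42.
So α = 0.55·32.42 ≈ 17.83, β = 0.45·32.42 ≈ 14.59.

α ≈ 17.83, β ≈ 14.59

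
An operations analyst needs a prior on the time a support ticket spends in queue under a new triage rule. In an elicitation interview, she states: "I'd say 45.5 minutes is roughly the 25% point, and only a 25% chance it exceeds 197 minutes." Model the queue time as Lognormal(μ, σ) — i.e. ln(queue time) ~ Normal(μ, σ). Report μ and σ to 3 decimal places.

μ ≈ 4.550, σ ≈ 1.086

If T ~ Lognormal(μ,σ) then ln T ~ Normal(μ,σ), so the p-quantile of ln T is μ + z_p·σ.
ln(45.5) = 3.818 and ln(197) = 5.283; z_{0.25} = -0.6745, z_{0.75} = 0.6745.
σ = (5.283 − 3.818)/(0.6745 − (-0.6745)) = 1.086.
μ = 3.818 − (-0.6745)·1.086 = 4.550.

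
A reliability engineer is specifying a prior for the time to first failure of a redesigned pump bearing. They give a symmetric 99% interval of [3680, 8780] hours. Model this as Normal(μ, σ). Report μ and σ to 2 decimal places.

μ = 6230.00, σ = 989.97

A symmetric 99% interval runs μ ± z·σ with z = 2.576.
Half-width = 2550, so σ = 2550/2.576 = 989.97.
μ is the interval midpoint, 6230.00.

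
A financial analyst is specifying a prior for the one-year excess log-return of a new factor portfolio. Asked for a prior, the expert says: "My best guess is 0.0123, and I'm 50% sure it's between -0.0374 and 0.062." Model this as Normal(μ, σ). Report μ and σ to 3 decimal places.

A symmetric 50% interval runs μ ± z·σ with z = 0.6745.
Half-width = 0.0497, so σ = 0.0497/0.6745 = 0.074.
μ is the stated best guess, 0.012.

μ = 0.012, σ = 0.074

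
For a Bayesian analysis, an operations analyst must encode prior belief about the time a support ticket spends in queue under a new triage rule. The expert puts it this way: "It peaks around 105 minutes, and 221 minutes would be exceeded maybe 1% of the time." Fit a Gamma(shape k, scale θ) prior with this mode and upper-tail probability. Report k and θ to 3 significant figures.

Gamma(k,θ) with k>1 has mode (k−1)θ, so θ = 105/(k−1).
Need P(X < 221) = 0.99 with θ tied to k this way. Start at k = 2, θ = 105: P(X<221) ≈ 0.622.
Too low — raise k to concentrate. Iterating converges to k ≈ 9.78.
Then θ = 105/(9.78−1) ≈ 12.

k ≈ 9.78, θ ≈ 12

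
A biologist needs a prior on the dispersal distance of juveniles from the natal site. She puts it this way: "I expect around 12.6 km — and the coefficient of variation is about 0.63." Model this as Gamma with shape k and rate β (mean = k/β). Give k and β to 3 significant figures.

k ≈ 2.52, β ≈ 0.2

For Gamma(k, rate β): mean = k/β, variance = k/β², so CV = 1/√k.
CV = 0.63, hence k = 1/CV² = 2.52.
Then β = k/mean = 2.52/12.6 = 0.2.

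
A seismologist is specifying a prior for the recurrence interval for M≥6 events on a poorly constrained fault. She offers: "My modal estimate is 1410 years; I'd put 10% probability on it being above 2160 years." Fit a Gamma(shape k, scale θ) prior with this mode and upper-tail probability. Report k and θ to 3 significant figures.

k ≈ 11.3, θ ≈ 137

Gamma(k,θ) with k>1 has mode (k−1)θ, so θ = 1410/(k−1).
Need P(X < 2160) = 0.9 with θ tied to k this way. Start at k = 2, θ = 1410: P(X<2160) ≈ 0.453.
Too low — raise k to concentrate. Iterating converges to k ≈ 11.3.
Then θ = 1410/(11.3−1) ≈ 137.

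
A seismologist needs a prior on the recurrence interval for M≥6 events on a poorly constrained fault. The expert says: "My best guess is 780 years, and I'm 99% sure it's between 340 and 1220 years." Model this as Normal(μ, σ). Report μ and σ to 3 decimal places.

μ = 780.000, σ = 170.819

A symmetric 99% interval runs μ ± z·σ with z = 2.576.
Half-width = 440, so σ = 440/2.576 = 170.819.
μ is the stated best guess, 780.000.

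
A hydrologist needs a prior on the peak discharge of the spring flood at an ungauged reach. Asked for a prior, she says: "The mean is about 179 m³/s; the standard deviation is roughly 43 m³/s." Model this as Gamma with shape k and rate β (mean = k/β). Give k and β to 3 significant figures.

k ≈ 17.3, β ≈ 0.0968

For Gamma(k, rate β): mean = k/β, variance = k/β², so CV = 1/√k.
CV = SD/mean = 43/179 = 0.2402, hence k = 1/CV² = 17.3.
Then β = k/mean = 17.3/179 = 0.0968.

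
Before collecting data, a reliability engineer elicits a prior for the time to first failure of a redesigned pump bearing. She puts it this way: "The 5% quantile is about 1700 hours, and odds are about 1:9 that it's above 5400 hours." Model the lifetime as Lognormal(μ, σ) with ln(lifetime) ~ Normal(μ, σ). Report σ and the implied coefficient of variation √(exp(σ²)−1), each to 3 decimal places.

σ ≈ 0.395, CV ≈ 0.411

If T ~ Lognormal(μ,σ) then ln T ~ Normal(μ,σ), so the p-quantile of ln T is μ + z_p·σ.
ln(1700) = 7.438 and ln(5400) = 8.594; z_{0.05} = -1.645, z_{0.9} = 1.282.
σ = (8.594 − 7.438)/(1.282 − (-1.645)) = 0.395.
μ = 7.438 − (-1.645)·0.395 = 8.088.
CV = √(exp(σ²)−1) = √(exp(0.1560)−1) = 0.411.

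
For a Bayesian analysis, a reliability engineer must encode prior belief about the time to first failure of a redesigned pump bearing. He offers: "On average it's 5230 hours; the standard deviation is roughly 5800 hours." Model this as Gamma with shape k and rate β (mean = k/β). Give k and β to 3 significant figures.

For Gamma(k, rate β): mean = k/β, variance = k/β², so CV = 1/√k.
CV = SD/mean = 5800/5230 = 1.109, hence k = 1/CV² = 0.813.
Then β = k/mean = 0.813/5230 = 0.000155.

k ≈ 0.813, β ≈ 0.000155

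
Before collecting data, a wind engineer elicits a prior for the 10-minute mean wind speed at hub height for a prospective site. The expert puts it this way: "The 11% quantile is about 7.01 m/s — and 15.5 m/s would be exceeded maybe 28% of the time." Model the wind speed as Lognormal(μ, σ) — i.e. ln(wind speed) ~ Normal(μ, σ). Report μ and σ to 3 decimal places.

If T ~ Lognormal(μ,σ) then ln T ~ Normal(μ,σ), so the p-quantile of ln T is μ + z_p·σ.
ln(7.01) = 1.947 and ln(15.5) = 2.741; z_{0.11} = -1.227, z_{0.72} = 0.5828.
σ = (2.741 − 1.947)/(0.5828 − (-1.227)) = 0.439.
μ = 1.947 − (-1.227)·0.439 = 2.485.

μ ≈ 2.485, σ ≈ 0.439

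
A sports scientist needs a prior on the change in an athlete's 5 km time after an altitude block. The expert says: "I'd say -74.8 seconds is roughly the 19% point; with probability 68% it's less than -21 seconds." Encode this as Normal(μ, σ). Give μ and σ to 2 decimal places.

For Normal(μ,σ), the p-quantile is μ + z_p·σ. Here z_{0.19} = -0.8779, z_{0.68} = 0.4677.
So -74.8 = μ − 0.8779σ and -21 = μ + 0.4677σ.
Subtracting: σ = (-21 − -74.8)/(0.4677 − (-0.8779)) = 39.98.
Then μ = -74.8 − (-0.8779)·39.98 = -39.70.

μ = -39.70, σ = 39.98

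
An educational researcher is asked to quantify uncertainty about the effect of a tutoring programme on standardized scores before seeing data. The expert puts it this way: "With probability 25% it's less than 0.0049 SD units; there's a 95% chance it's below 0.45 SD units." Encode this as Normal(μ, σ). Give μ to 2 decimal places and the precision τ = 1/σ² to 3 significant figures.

μ = 0.13, τ = 27.2

The p-quantile of Normal(μ,σ) is μ + z_p·σ, with z_{0.25} = -0.6745 and z_{0.95} = 1.645.
Eliminate σ: μ = (z₂·x₁ − z₁·x₂)/(z₂ − z₁) = (1.645·0.0049 − (-0.6745)·0.45)/2.319 = 0.13.
Then σ = (x₂ − x₁)/(z₂ − z₁) = (0.45 − 0.0049)/2.319 = 0.19.
Precision τ = 1/σ² = 1/0.1919² = 27.2.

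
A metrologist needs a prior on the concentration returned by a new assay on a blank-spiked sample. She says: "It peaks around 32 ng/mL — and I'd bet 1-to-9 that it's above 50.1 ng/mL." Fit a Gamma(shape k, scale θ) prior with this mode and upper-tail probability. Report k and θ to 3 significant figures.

k ≈ 10.3, θ ≈ 3.43

Gamma(k,θ) with k>1 has mode (k−1)θ, so θ = 32/(k−1).
Need P(X < 50.1) = 0.9 with θ tied to k this way. Start at k = 2, θ = 32: P(X<50.1) ≈ 0.464.
Too low — raise k to concentrate. Iterating converges to k ≈ 10.3.
Then θ = 32/(10.3−1) ≈ 3.43.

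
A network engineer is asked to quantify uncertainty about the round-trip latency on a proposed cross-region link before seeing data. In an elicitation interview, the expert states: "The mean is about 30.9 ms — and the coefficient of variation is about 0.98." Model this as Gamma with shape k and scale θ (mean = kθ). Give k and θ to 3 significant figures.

For Gamma(k, scale θ): mean = kθ, variance = kθ², so CV = 1/√k.
CV = 0.98, hence k = 1/CV² = 1.04.
Then θ = mean/k = 30.9/1.04 = 29.7.

k ≈ 1.04, θ ≈ 29.7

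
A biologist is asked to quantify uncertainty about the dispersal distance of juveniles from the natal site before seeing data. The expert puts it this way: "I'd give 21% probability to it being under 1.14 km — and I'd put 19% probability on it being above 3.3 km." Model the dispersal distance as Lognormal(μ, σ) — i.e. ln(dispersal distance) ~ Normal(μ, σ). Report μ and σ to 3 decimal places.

μ ≈ 0.640, σ ≈ 0.631

If T ~ Lognormal(μ,σ) then ln T ~ Normal(μ,σ), so the p-quantile of ln T is μ + z_p·σ.
ln(1.14) = 0.131 and ln(3.3) = 1.194; z_{0.21} = -0.8064, z_{0.81} = 0.8779.
σ = (1.194 − 0.131)/(0.8779 − (-0.8064)) = 0.631.
μ = 0.131 − (-0.8064)·0.631 = 0.640.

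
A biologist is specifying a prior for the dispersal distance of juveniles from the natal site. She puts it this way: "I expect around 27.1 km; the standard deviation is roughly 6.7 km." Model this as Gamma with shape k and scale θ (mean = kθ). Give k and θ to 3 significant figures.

k ≈ 16.4, θ ≈ 1.66

For Gamma(k, scale θ): mean = kθ, variance = kθ², so CV = 1/√k.
CV = SD/mean = 6.7/27.1 = 0.2472, hence k = 1/CV² = 16.4.
Then θ = mean/k = 27.1/16.4 = 1.66.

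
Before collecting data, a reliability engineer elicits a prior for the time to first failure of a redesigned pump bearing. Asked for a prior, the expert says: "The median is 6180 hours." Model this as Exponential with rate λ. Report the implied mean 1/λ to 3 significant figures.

mean ≈ 8920 hours

Exponential median = ln 2 / λ, so λ = ln 2 / 6180.0 = 0.000112.
Mean = 1/λ = 8920 hours.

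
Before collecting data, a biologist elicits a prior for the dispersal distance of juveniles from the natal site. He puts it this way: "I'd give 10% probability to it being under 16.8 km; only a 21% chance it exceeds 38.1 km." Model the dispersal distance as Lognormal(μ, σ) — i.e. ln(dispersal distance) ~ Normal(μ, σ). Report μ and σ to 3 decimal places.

μ ≈ 3.324, σ ≈ 0.392

If T ~ Lognormal(μ,σ) then ln T ~ Normal(μ,σ), so the p-quantile of ln T is μ + z_p·σ.
ln(16.8) = 2.821 and ln(38.1) = 3.64; z_{0.1} = -1.282, z_{0.79} = 0.8064.
σ = (3.64 − 2.821)/(0.8064 − (-1.282)) = 0.392.
μ = 2.821 − (-1.282)·0.392 = 3.324.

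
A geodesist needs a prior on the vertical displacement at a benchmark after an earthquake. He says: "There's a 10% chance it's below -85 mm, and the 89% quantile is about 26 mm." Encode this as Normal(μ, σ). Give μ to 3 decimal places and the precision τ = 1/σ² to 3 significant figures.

μ = -28.282, τ = 0.000511

For Normal(μ,σ), the p-quantile is μ + z_p·σ. Here z_{0.1} = -1.282, z_{0.89} = 1.227.
So -85 = μ − 1.282σ and 26 = μ + 1.227σ.
Subtracting: σ = (26 − -85)/(1.227 − (-1.282)) = 44.257.
Then μ = -85 − (-1.282)·44.257 = -28.282.
Precision τ = 1/σ² = 1/44.26² = 0.000511.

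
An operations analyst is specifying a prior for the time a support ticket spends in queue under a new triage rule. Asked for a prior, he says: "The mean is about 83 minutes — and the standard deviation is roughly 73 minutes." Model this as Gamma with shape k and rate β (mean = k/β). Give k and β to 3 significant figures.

For Gamma(k, rate β): mean = k/β, variance = k/β², so CV = 1/√k.
CV = SD/mean = 73/83 = 0.8795, hence k = 1/CV² = 1.29.
Then β = k/mean = 1.29/83 = 0.0156.

k ≈ 1.29, β ≈ 0.0156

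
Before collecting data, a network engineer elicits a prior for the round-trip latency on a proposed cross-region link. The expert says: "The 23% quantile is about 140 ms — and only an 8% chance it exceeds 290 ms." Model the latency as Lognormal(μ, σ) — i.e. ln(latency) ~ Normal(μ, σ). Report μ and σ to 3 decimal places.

If T ~ Lognormal(μ,σ) then ln T ~ Normal(μ,σ), so the p-quantile of ln T is μ + z_p·σ.
ln(140) = 4.942 and ln(290) = 5.67; z_{0.23} = -0.7388, z_{0.92} = 1.405.
σ = (5.67 − 4.942)/(1.405 − (-0.7388)) = 0.340.
μ = 4.942 − (-0.7388)·0.340 = 5.193.

μ ≈ 5.193, σ ≈ 0.340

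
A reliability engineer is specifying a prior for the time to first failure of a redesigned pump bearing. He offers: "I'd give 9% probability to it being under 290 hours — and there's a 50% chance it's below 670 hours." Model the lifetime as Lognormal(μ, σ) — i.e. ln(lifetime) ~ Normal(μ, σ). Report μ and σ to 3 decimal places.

μ ≈ 6.507, σ ≈ 0.625

If T ~ Lognormal(μ,σ) then ln T ~ Normal(μ,σ), so the p-quantile of ln T is μ + z_p·σ.
ln(290) = 5.67 and ln(670) = 6.507; z_{0.09} = -1.341, z_{0.5} = 0.
σ = (6.507 − 5.67)/(0 − (-1.341)) = 0.625.
μ = 5.67 − (-1.341)·0.625 = 6.507.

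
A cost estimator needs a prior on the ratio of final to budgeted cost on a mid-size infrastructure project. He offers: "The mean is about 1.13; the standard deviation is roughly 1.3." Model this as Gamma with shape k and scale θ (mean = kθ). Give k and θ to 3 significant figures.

For Gamma(k, scale θ): mean = kθ, variance = kθ², so CV = 1/√k.
CV = SD/mean = 1.3/1.13 = 1.15, hence k = 1/CV² = 0.756.
Then θ = mean/k = 1.13/0.756 = 1.5.

k ≈ 0.756, θ ≈ 1.5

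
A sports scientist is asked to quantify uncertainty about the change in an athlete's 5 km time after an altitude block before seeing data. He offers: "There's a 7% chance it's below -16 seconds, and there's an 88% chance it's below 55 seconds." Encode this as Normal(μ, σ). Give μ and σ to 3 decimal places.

The p-quantile of Normal(μ,σ) is μ + z_p·σ, with z_{0.07} = -1.476 and z_{0.88} = 1.175.
Eliminate σ: μ = (z₂·x₁ − z₁·x₂)/(z₂ − z₁) = (1.175·-16 − (-1.476)·55)/2.651 = 23.528.
Then σ = (x₂ − x₁)/(z₂ − z₁) = (55 − -16)/2.651 = 26.785.

μ = 23.528, σ = 26.785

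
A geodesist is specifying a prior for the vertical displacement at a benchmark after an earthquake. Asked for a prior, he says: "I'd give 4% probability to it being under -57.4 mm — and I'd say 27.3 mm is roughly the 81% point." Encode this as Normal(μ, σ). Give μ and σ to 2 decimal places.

μ = -0.99, σ = 32.22

For Normal(μ,σ), the p-quantile is μ + z_p·σ. Here z_{0.04} = -1.751, z_{0.81} = 0.8779.
So -57.4 = μ − 1.751σ and 27.3 = μ + 0.8779σ.
Subtracting: σ = (27.3 − -57.4)/(0.8779 − (-1.751)) = 32.22.
Then μ = -57.4 − (-1.751)·32.22 = -0.99.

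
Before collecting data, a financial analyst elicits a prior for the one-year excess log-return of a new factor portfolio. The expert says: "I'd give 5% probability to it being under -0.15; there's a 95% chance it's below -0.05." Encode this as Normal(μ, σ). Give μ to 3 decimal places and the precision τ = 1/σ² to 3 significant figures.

μ = -0.100, τ = 1080

For Normal(μ,σ), the p-quantile is μ + z_p·σ. Here z_{0.05} = -1.645, z_{0.95} = 1.645.
So -0.15 = μ − 1.645σ and -0.05 = μ + 1.645σ.
Subtracting: σ = (-0.05 − -0.15)/(1.645 − (-1.645)) = 0.030.
Then μ = -0.15 − (-1.645)·0.030 = -0.100.
Precision τ = 1/σ² = 1/0.0304² = 1080.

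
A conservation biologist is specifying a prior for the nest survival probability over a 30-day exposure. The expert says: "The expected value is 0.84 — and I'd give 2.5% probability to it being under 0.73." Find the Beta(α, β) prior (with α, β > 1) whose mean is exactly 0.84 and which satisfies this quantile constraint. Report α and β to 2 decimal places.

With mean 0.84 fixed, write α = 0.84s, β = 0.16s where s = α+β.
Need P(θ < 0.73) = 0.025 under Beta(0.84s, 0.16s). Normal approximation: (q−m)/√(m(1−m)/s) ≈ z_{0.025} = -1.96, so s ≈ 0.84·0.16·(-1.96)²/(0.73−0.84)² = 42.7.
At s = 42.7: P(θ<0.73) ≈ 0.037. Adjusting to match 0.025 gives s ≈ 52.06.
So α = 0.84·52.06 ≈ 43.73, β = 0.16·52.06 ≈ 8.33.

α ≈ 43.73, β ≈ 8.33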